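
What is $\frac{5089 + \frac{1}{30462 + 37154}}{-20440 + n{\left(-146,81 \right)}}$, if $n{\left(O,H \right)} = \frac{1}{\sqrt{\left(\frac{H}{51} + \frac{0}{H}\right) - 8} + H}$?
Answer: $\frac{344097825 \left(- \sqrt{1853} + 1377 i\right)}{67616 \left(- 28145863 i + 20440 \sqrt{1853}\right)} \approx -0.24897 + 4.6966 \cdot 10^{-9} i$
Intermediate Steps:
$n{\left(O,H \right)} = \frac{1}{H + \sqrt{-8 + \frac{H}{51}}}$ ($n{\left(O,H \right)} = \frac{1}{\sqrt{\left(H \frac{1}{51} + 0\right) - 8} + H} = \frac{1}{\sqrt{\left(\frac{H}{51} + 0\right) - 8} + H} = \frac{1}{\sqrt{\frac{H}{51} - 8} + H} = \frac{1}{\sqrt{-8 + \frac{H}{51}} + H} = \frac{1}{H + \sqrt{-8 + \frac{H}{51}}}$)
$\frac{5089 + \frac{1}{30462 + 37154}}{-20440 + n{\left(-146,81 \right)}} = \frac{5089 + \frac{1}{30462 + 37154}}{-20440 + \frac{51}{51 \cdot 81 + \sqrt{51} \sqrt{-408 + 81}}} = \frac{5089 + \frac{1}{67616}}{-20440 + \frac{51}{4131 + \sqrt{51} \sqrt{-327}}} = \frac{5089 + \frac{1}{67616}}{-20440 + \frac{51}{4131 + \sqrt{51} i \sqrt{327}}} = \frac{344097825}{67616 \left(-20440 + \frac{51}{4131 + 3 i \sqrt{1853}}\right)}$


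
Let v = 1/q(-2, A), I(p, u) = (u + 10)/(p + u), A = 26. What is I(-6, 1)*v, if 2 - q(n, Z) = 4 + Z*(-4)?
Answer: -11/510 ≈ -0.021569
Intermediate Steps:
q(n, Z) = -2 + 4*Z (q(n, Z) = 2 - (4 + Z*(-4)) = 2 - (4 - 4*Z) = 2 + (-4 + 4*Z) = -2 + 4*Z)
I(p, u) = (10 + u)/(p + u)
v = 1/102 (v = 1/(-2 + 4*26) = 1/(-2 + 104) = 1/102 ≈ 0.0098039)
I(-6, 1)*v = ((10 + 1)/(-6 + 1))*(1/102) = (11/(-5))*(1/102) = -1/5*11*(1/102) = -11/5*1/102 = -11/510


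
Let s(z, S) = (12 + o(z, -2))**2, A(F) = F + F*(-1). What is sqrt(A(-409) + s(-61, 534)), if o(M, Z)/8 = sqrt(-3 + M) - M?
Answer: 500 + 64*I ≈ 500.0 + 64.0*I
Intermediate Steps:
o(M, Z) = -8*M + 8*sqrt(-3 + M) (o(M, Z) = 8*(sqrt(-3 + M) - M) = -8*M + 8*sqrt(-3 + M))
A(F) = 0 (A(F) = F - F = 0)
s(z, S) = (12 - 8*z + 8*sqrt(-3 + z))**2 (s(z, S) = (12 + (-8*z + 8*sqrt(-3 + z)))**2 = (12 - 8*z + 8*sqrt(-3 + z))**2)
sqrt(A(-409) + s(-61, 534)) = sqrt(0 + 16*(3 - 2*(-61) + 2*sqrt(-3 - 61))**2) = sqrt(0 + 16*(3 + 122 + 2*sqrt(-64))**2) = sqrt(0 + 16*(3 + 122 + 2*(8*I))**2) = sqrt(0 + 16*(3 + 122 + 16*I)**2) = sqrt(0 + 16*(125 + 16*I)**2) = sqrt(16*(125 + 16*I)**2) = 500 + 64*I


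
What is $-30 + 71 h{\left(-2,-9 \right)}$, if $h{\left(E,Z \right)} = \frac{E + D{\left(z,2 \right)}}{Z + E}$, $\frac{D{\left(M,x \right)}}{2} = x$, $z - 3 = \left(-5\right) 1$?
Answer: $- \frac{472}{11} \approx -42.909$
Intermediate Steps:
$z = -2$ ($z = 3 - 5 = -2$)
$D{\left(M,x \right)} = 2 x$
$h{\left(E,Z \right)} = \frac{4 + E}{E + Z}$ ($h{\left(E,Z \right)} = \frac{E + 2 \cdot 2}{Z + E} = \frac{E + 4}{E + Z} = \frac{4 + E}{E + Z}$)
$-30 + 71 h{\left(-2,-9 \right)} = -30 + 71 \frac{4 - 2}{-2 - 9} = -30 + 71 \frac{1}{-11} \cdot 2 = -30 + 71 \left(\left(- \frac{1}{11}\right) 2\right) = -30 + 71 \left(- \frac{2}{11}\right) = -30 - \frac{142}{11} = - \frac{472}{11}$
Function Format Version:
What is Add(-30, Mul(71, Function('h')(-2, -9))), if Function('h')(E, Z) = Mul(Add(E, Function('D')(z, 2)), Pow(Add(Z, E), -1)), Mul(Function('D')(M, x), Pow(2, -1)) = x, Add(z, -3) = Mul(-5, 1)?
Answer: Rational(-472, 11) ≈ -42.909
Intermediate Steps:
z = -2 (z = Add(3, Mul(-5, 1)) = Add(3, -5) = -2)
Function('D')(M, x) = Mul(2, x)
Function('h')(E, Z) = Mul(Pow(Add(E, Z), -1), Add(4, E)) (Function('h')(E, Z) = Mul(Add(E, Mul(2, 2)), Pow(Add(Z, E), -1)) = Mul(Add(E, 4), Pow(Add(E, Z), -1)) = Mul(Add(4, E), Pow(Add(E, Z), -1)) = Mul(Pow(Add(E, Z), -1), Add(4, E)))
Add(-30, Mul(71, Function('h')(-2, -9))) = Add(-30, Mul(71, Mul(Pow(Add(-2, -9), -1), Add(4, -2)))) = Add(-30, Mul(71, Mul(Pow(-11, -1), 2))) = Add(-30, Mul(71, Mul(Rational(-1, 11), 2))) = Add(-30, Mul(71, Rational(-2, 11))) = Add(-30, Rational(-142, 11)) = Rational(-472, 11)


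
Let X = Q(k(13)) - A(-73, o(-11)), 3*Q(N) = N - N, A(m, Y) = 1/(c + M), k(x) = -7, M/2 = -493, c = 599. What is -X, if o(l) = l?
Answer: -1/387 ≈ -0.0025840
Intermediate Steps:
M = -986 (M = 2*(-493) = -986)
A(m, Y) = -1/387 (A(m, Y) = 1/(599 - 986) = 1/(-387) = -1/387)
Q(N) = 0 (Q(N) = (N - N)/3 = (1/3)*0 = 0)
X = 1/387 (X = 0 - 1*(-1/387) = 0 + 1/387 = 1/387 ≈ 0.0025840)
-X = -1*1/387 = -1/387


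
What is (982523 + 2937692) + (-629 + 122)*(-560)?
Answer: 4204135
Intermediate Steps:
(982523 + 2937692) + (-629 + 122)*(-560) = 3920215 - 507*(-560) = 3920215 + 283920 = 4204135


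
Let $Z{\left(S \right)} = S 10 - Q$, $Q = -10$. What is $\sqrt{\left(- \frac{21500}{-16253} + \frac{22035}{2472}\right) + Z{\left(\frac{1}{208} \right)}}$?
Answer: $\frac{\sqrt{9607220717354390}}{21762767} \approx 4.5039$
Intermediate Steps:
$Z{\left(S \right)} = 10 + 10 S$ ($Z{\left(S \right)} = S 10 - -10 = 10 S + 10 = 10 + 10 S$)
$\sqrt{\left(- \frac{21500}{-16253} + \frac{22035}{2472}\right) + Z{\left(\frac{1}{208} \right)}} = \sqrt{\left(- \frac{21500}{-16253} + \frac{22035}{2472}\right) + \left(10 + \frac{10}{208}\right)} = \sqrt{\left(\left(-21500\right) \left(- \frac{1}{16253}\right) + 22035 \cdot \frac{1}{2472}\right) + \left(10 + 10 \cdot \frac{1}{208}\right)} = \sqrt{\left(\frac{21500}{16253} + \frac{7345}{824}\right) + \left(10 + \frac{5}{104}\right)} = \sqrt{\frac{137094285}{13392472} + \frac{1045}{104}} = \sqrt{\frac{441452170}{21762767}} = \frac{\sqrt{9607220717354390}}{21762767}$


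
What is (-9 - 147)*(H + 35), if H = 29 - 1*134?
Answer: 10920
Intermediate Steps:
H = -105 (H = 29 - 134 = -105)
(-9 - 147)*(H + 35) = (-9 - 147)*(-105 + 35) = -156*(-70) = 10920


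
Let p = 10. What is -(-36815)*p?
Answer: 368150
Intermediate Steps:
-(-36815)*p = -(-36815)*10 = -1*(-368150) = 368150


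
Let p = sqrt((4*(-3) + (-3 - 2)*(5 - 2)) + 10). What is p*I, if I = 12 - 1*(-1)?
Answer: 13*I*sqrt(17) ≈ 53.6*I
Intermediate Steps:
I = 13 (I = 12 + 1 = 13)
p = I*sqrt(17) (p = sqrt((-12 - 5*3) + 10) = sqrt((-12 - 15) + 10) = sqrt(-27 + 10) = sqrt(-17) = I*sqrt(17) ≈ 4.1231*I)
p*I = (I*sqrt(17))*13 = 13*I*sqrt(17)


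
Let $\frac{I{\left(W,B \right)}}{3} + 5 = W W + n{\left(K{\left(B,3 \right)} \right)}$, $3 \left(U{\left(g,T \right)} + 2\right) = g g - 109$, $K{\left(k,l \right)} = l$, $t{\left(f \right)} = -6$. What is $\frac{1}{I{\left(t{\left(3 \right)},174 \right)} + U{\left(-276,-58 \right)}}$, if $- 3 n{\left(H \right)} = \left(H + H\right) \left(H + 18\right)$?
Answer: $\frac{3}{75962} \approx 3.9493 \cdot 10^{-5}$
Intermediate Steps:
$n{\left(H \right)} = - \frac{2 H \left(18 + H\right)}{3}$ ($n{\left(H \right)} = - \frac{\left(H + H\right) \left(H + 18\right)}{3} = - \frac{2 H \left(18 + H\right)}{3}$)
$U{\left(g,T \right)} = - \frac{115}{3} + \frac{g^{2}}{3}$ ($U{\left(g,T \right)} = -2 + \frac{g g - 109}{3} = -2 + \frac{g^{2} - 109}{3} = -2 + \frac{-109 + g^{2}}{3} = -2 + \left(- \frac{109}{3} + \frac{g^{2}}{3}\right) = - \frac{115}{3} + \frac{g^{2}}{3}$)
$I{\left(W,B \right)} = -141 + 3 W^{2}$ ($I{\left(W,B \right)} = -15 + 3 \left(W W - 2 \left(18 + 3\right)\right) = -15 + 3 \left(W^{2} - 2 \cdot 21\right) = -15 + 3 \left(W^{2} - 42\right) = -15 + 3 \left(-42 + W^{2}\right) = -15 + \left(-126 + 3 W^{2}\right) = -141 + 3 W^{2}$)
$\frac{1}{I{\left(t{\left(3 \right)},174 \right)} + U{\left(-276,-58 \right)}} = \frac{1}{\left(-141 + 3 \left(-6\right)^{2}\right) - \left(\frac{115}{3} - \frac{\left(-276\right)^{2}}{3}\right)} = \frac{1}{\left(-141 + 3 \cdot 36\right) + \left(- \frac{115}{3} + \frac{1}{3} \cdot 76176\right)} = \frac{1}{\left(-141 + 108\right) + \left(- \frac{115}{3} + 25392\right)} = \frac{1}{-33 + \frac{76061}{3}} = \frac{1}{\frac{75962}{3}} = \frac{3}{75962}$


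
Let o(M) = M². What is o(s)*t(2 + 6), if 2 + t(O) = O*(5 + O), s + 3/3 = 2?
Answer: 102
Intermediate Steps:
s = 1 (s = -1 + 2 = 1)
t(O) = -2 + O*(5 + O)
o(s)*t(2 + 6) = 1²*(-2 + (2 + 6)² + 5*(2 + 6)) = 1*(-2 + 8² + 5*8) = 1*(-2 + 64 + 40) = 1*102 = 102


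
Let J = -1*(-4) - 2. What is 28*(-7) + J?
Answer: -194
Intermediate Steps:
J = 2 (J = 4 - 2 = 2)
28*(-7) + J = 28*(-7) + 2 = -196 + 2 = -194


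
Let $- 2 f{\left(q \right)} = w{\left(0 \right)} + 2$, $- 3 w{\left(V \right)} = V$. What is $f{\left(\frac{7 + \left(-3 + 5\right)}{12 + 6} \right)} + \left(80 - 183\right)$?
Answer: $-104$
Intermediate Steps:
$w{\left(V \right)} = - \frac{V}{3}$
$f{\left(q \right)} = -1$ ($f{\left(q \right)} = - \frac{\left(- \frac{1}{3}\right) 0 + 2}{2} = - \frac{0 + 2}{2} = \left(- \frac{1}{2}\right) 2 = -1$)
$f{\left(\frac{7 + \left(-3 + 5\right)}{12 + 6} \right)} + \left(80 - 183\right) = -1 + \left(80 - 183\right) = -1 - 103 = -104$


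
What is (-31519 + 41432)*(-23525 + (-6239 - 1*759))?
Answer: -302574499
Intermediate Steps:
(-31519 + 41432)*(-23525 + (-6239 - 1*759)) = 9913*(-23525 + (-6239 - 759)) = 9913*(-23525 - 6998) = 9913*(-30523) = -302574499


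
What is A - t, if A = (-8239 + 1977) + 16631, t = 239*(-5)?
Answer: 11564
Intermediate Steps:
t = -1195
A = 10369 (A = -6262 + 16631 = 10369)
A - t = 10369 - 1*(-1195) = 10369 + 1195 = 11564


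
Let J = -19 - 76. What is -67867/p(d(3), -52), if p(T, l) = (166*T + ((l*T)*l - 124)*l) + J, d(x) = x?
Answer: 67867/414973 ≈ 0.16355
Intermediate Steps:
J = -95
p(T, l) = -95 + 166*T + l*(-124 + T*l²) (p(T, l) = (166*T + ((l*T)*l - 124)*l) - 95 = (166*T + ((T*l)*l - 124)*l) - 95 = (166*T + (T*l² - 124)*l) - 95 = (166*T + (-124 + T*l²)*l) - 95 = (166*T + l*(-124 + T*l²)) - 95 = -95 + 166*T + l*(-124 + T*l²))
-67867/p(d(3), -52) = -67867/(-95 - 124*(-52) + 166*3 + 3*(-52)³) = -67867/(-95 + 6448 + 498 + 3*(-140608)) = -67867/(-95 + 6448 + 498 - 421824) = -67867/(-414973) = -67867*(-1/414973) = 67867/414973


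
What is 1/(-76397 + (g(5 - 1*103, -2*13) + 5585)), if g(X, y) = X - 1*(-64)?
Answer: -1/70846 ≈ -1.4115e-5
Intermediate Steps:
g(X, y) = 64 + X (g(X, y) = X + 64 = 64 + X)
1/(-76397 + (g(5 - 1*103, -2*13) + 5585)) = 1/(-76397 + ((64 + (5 - 1*103)) + 5585)) = 1/(-76397 + ((64 + (5 - 103)) + 5585)) = 1/(-76397 + ((64 - 98) + 5585)) = 1/(-76397 + (-34 + 5585)) = 1/(-76397 + 5551) = 1/(-70846) = -1/70846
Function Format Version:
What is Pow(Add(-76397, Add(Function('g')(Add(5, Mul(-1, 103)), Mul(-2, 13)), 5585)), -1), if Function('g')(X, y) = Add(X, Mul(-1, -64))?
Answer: Rational(-1, 70846) ≈ -1.4115e-5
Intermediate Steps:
Function('g')(X, y) = Add(64, X) (Function('g')(X, y) = Add(X, 64) = Add(64, X))
Pow(Add(-76397, Add(Function('g')(Add(5, Mul(-1, 103)), Mul(-2, 13)), 5585)), -1) = Pow(Add(-76397, Add(Add(64, Add(5, Mul(-1, 103))), 5585)), -1) = Pow(Add(-76397, Add(Add(64, Add(5, -103)), 5585)), -1) = Pow(Add(-76397, Add(Add(64, -98), 5585)), -1) = Pow(Add(-76397, Add(-34, 5585)), -1) = Pow(Add(-76397, 5551), -1) = Pow(-70846, -1) = Rational(-1, 70846)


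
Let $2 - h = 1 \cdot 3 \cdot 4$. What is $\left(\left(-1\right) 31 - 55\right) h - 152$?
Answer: $708$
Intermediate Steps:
$h = -10$ ($h = 2 - 1 \cdot 3 \cdot 4 = 2 - 3 \cdot 4 = 2 - 12 = -10$)
$\left(\left(-1\right) 31 - 55\right) h - 152 = \left(\left(-1\right) 31 - 55\right) \left(-10\right) - 152 = \left(-31 - 55\right) \left(-10\right) - 152 = \left(-86\right) \left(-10\right) - 152 = 860 - 152 = 708$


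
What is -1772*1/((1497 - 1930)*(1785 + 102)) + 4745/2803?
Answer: 3881968811/2290250013 ≈ 1.6950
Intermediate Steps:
-1772*1/((1497 - 1930)*(1785 + 102)) + 4745/2803 = -1772/((-433*1887)) + 4745*(1/2803) = -1772/(-817071) + 4745/2803 = -1772*(-1/817071) + 4745/2803 = 1772/817071 + 4745/2803 = 3881968811/2290250013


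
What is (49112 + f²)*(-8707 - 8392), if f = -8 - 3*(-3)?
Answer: -839783187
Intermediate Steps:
f = 1 (f = -8 + 9 = 1)
(49112 + f²)*(-8707 - 8392) = (49112 + 1²)*(-8707 - 8392) = (49112 + 1)*(-17099) = 49113*(-17099) = -839783187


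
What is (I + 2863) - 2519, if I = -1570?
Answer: -1226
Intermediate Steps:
(I + 2863) - 2519 = (-1570 + 2863) - 2519 = 1293 - 2519 = -1226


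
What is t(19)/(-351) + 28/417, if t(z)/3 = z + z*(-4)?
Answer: 3005/5421 ≈ 0.55433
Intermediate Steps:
t(z) = -9*z (t(z) = 3*(z + z*(-4)) = 3*(z - 4*z) = 3*(-3*z) = -9*z)
t(19)/(-351) + 28/417 = -9*19/(-351) + 28/417 = -171*(-1/351) + 28*(1/417) = 19/39 + 28/417 = 3005/5421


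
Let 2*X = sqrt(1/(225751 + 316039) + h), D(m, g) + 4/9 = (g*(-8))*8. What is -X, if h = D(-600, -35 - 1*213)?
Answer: -sqrt(41929914112136510)/3250740 ≈ -62.991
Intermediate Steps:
D(m, g) = -4/9 - 64*g (D(m, g) = -4/9 + (g*(-8))*8 = -4/9 - 8*g*8 = -4/9 - 64*g)
h = 142844/9 (h = -4/9 - 64*(-35 - 1*213) = -4/9 - 64*(-35 - 213) = -4/9 - 64*(-248) = -4/9 + 15872 = 142844/9 ≈ 15872.)
X = sqrt(41929914112136510)/3250740 (X = sqrt(1/(225751 + 316039) + 142844/9)/2 = sqrt(1/541790 + 142844/9)/2 = sqrt(77391450769/4876110)/2 = (sqrt(41929914112136510)/1625370)/2 = sqrt(41929914112136510)/3250740 ≈ 62.991)
-X = -sqrt(41929914112136510)/3250740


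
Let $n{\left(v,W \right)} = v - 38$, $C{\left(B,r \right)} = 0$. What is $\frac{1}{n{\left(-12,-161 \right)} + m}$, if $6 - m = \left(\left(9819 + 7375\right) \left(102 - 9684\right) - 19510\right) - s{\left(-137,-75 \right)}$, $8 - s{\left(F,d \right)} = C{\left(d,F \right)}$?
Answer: $\frac{1}{164772382} \approx 6.069 \cdot 10^{-9}$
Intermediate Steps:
$s{\left(F,d \right)} = 8$ ($s{\left(F,d \right)} = 8 - 0 = 8 + 0 = 8$)
$n{\left(v,W \right)} = -38 + v$
$m = 164772432$ ($m = 6 - \left(\left(\left(9819 + 7375\right) \left(102 - 9684\right) - 19510\right) - 8\right) = 6 - \left(\left(17194 \left(-9582\right) - 19510\right) - 8\right) = 6 - \left(\left(-164752908 - 19510\right) - 8\right) = 6 - \left(-164772418 - 8\right) = 6 - -164772426 = 6 + 164772426 = 164772432$)
$\frac{1}{n{\left(-12,-161 \right)} + m} = \frac{1}{\left(-38 - 12\right) + 164772432} = \frac{1}{-50 + 164772432} = \frac{1}{164772382}$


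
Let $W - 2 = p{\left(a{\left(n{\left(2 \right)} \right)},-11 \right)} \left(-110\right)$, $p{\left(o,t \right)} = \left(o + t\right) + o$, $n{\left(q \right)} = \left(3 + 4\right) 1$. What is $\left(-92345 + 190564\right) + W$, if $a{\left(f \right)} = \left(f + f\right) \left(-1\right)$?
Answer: $102511$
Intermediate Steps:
$n{\left(q \right)} = 7$ ($n{\left(q \right)} = 7 \cdot 1 = 7$)
$a{\left(f \right)} = - 2 f$ ($a{\left(f \right)} = 2 f \left(-1\right) = - 2 f$)
$p{\left(o,t \right)} = t + 2 o$
$W = 4292$ ($W = 2 + \left(-11 + 2 \left(\left(-2\right) 7\right)\right) \left(-110\right) = 2 + \left(-11 + 2 \left(-14\right)\right) \left(-110\right) = 2 + \left(-11 - 28\right) \left(-110\right) = 2 - -4290 = 2 + 4290 = 4292$)
$\left(-92345 + 190564\right) + W = \left(-92345 + 190564\right) + 4292 = 98219 + 4292 = 102511$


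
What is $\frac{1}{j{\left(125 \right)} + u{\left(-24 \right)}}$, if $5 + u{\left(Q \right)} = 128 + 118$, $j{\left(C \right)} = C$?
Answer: $\frac{1}{366} \approx 0.0027322$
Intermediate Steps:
$u{\left(Q \right)} = 241$ ($u{\left(Q \right)} = -5 + \left(128 + 118\right) = -5 + 246 = 241$)
$\frac{1}{j{\left(125 \right)} + u{\left(-24 \right)}} = \frac{1}{125 + 241} = \frac{1}{366}$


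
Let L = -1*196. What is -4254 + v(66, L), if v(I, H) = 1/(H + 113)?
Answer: -353083/83 ≈ -4254.0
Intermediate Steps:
L = -196
v(I, H) = 1/(113 + H)
-4254 + v(66, L) = -4254 + 1/(113 - 196) = -4254 + 1/(-83) = -4254 - 1/83 = -353083/83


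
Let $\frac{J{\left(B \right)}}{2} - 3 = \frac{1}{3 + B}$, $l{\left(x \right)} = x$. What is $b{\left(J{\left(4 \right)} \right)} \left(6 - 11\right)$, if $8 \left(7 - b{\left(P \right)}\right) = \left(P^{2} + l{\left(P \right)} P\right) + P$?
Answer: $\frac{1795}{98} \approx 18.316$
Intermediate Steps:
$J{\left(B \right)} = 6 + \frac{2}{3 + B}$
$b{\left(P \right)} = 7 - \frac{P^{2}}{4} - \frac{P}{8}$ ($b{\left(P \right)} = 7 - \frac{\left(P^{2} + P P\right) + P}{8} = 7 - \frac{\left(P^{2} + P^{2}\right) + P}{8} = 7 - \frac{2 P^{2} + P}{8} = 7 - \frac{P + 2 P^{2}}{8} = 7 - \left(\frac{P^{2}}{4} + \frac{P}{8}\right) = 7 - \frac{P^{2}}{4} - \frac{P}{8}$)
$b{\left(J{\left(4 \right)} \right)} \left(6 - 11\right) = \left(7 - \frac{\left(\frac{2 \left(10 + 3 \cdot 4\right)}{3 + 4}\right)^{2}}{4} - \frac{2 \frac{1}{3 + 4} \left(10 + 3 \cdot 4\right)}{8}\right) \left(6 - 11\right) = \left(7 - \frac{\left(\frac{2 \left(10 + 12\right)}{7}\right)^{2}}{4} - \frac{2 \cdot \frac{1}{7} \left(10 + 12\right)}{8}\right) \left(-5\right) = \left(7 - \frac{\left(2 \cdot \frac{1}{7} \cdot 22\right)^{2}}{4} - \frac{2 \cdot \frac{1}{7} \cdot 22}{8}\right) \left(-5\right) = \left(7 - \frac{\left(\frac{44}{7}\right)^{2}}{4} - \frac{11}{14}\right) \left(-5\right) = \left(7 - \frac{484}{49} - \frac{11}{14}\right) \left(-5\right) = \left(- \frac{359}{98}\right) \left(-5\right) = \frac{1795}{98}$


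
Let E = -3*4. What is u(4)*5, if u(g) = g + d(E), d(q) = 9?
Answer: 65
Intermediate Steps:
E = -12
u(g) = 9 + g (u(g) = g + 9 = 9 + g)
u(4)*5 = (9 + 4)*5 = 13*5 = 65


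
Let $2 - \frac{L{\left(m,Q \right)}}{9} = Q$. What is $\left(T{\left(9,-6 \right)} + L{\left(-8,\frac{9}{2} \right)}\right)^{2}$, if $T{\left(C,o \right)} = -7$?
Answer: $\frac{3481}{4} \approx 870.25$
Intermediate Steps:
$L{\left(m,Q \right)} = 18 - 9 Q$
$\left(T{\left(9,-6 \right)} + L{\left(-8,\frac{9}{2} \right)}\right)^{2} = \left(-7 + \left(18 - 9 \cdot \frac{9}{2}\right)\right)^{2} = \left(-7 + \left(18 - 9 \cdot 9 \cdot \frac{1}{2}\right)\right)^{2} = \left(-7 + \left(18 - \frac{81}{2}\right)\right)^{2} = \left(-7 - \frac{45}{2}\right)^{2} = \left(- \frac{59}{2}\right)^{2} = \frac{3481}{4}$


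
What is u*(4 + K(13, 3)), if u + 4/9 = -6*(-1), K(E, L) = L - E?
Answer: -100/3 ≈ -33.333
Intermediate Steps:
u = 50/9 (u = -4/9 - 6*(-1) = -4/9 + 6 = 50/9 ≈ 5.5556)
u*(4 + K(13, 3)) = 50*(4 + (3 - 1*13))/9 = 50*(4 + (3 - 13))/9 = 50*(4 - 10)/9 = (50/9)*(-6) = -100/3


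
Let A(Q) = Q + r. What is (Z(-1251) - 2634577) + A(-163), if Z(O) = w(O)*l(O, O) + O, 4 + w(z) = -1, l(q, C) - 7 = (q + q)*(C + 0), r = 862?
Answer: -18285174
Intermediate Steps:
A(Q) = 862 + Q (A(Q) = Q + 862 = 862 + Q)
l(q, C) = 7 + 2*C*q (l(q, C) = 7 + (q + q)*(C + 0) = 7 + (2*q)*C = 7 + 2*C*q)
w(z) = -5 (w(z) = -4 - 1 = -5)
Z(O) = -35 + O - 10*O² (Z(O) = -5*(7 + 2*O*O) + O = -5*(7 + 2*O²) + O = (-35 - 10*O²) + O = -35 + O - 10*O²)
(Z(-1251) - 2634577) + A(-163) = ((-35 - 1251 - 10*(-1251)²) - 2634577) + (862 - 163) = ((-35 - 1251 - 10*1565001) - 2634577) + 699 = ((-35 - 1251 - 15650010) - 2634577) + 699 = (-15651296 - 2634577) + 699 = -18285873 + 699 = -18285174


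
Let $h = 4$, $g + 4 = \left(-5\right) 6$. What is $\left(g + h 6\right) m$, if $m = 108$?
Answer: $-1080$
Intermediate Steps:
$g = -34$ ($g = -4 - 30 = -34$)
$\left(g + h 6\right) m = \left(-34 + 4 \cdot 6\right) 108 = \left(-34 + 24\right) 108 = \left(-10\right) 108 = -1080$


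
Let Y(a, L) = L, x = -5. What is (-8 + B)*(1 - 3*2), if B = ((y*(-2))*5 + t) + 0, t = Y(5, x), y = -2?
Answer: -35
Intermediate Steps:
t = -5
B = 15 (B = (-2*(-2)*5 - 5) + 0 = (4*5 - 5) + 0 = (20 - 5) + 0 = 15 + 0 = 15)
(-8 + B)*(1 - 3*2) = (-8 + 15)*(1 - 3*2) = 7*(1 - 6) = 7*(-5) = -35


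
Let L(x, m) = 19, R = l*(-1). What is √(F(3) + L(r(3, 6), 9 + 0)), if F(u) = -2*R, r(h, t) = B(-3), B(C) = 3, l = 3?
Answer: 5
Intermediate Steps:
R = -3 (R = 3*(-1) = -3)
r(h, t) = 3
F(u) = 6 (F(u) = -2*(-3) = 6)
√(F(3) + L(r(3, 6), 9 + 0)) = √(6 + 19) = √25 = 5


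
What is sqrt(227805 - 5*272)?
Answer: sqrt(226445) ≈ 475.86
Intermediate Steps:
sqrt(227805 - 5*272) = sqrt(227805 - 1360) = sqrt(226445)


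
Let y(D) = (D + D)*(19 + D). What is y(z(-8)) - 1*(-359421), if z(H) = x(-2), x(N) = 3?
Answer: 359553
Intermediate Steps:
z(H) = 3
y(D) = 2*D*(19 + D) (y(D) = (2*D)*(19 + D) = 2*D*(19 + D))
y(z(-8)) - 1*(-359421) = 2*3*(19 + 3) - 1*(-359421) = 2*3*22 + 359421 = 132 + 359421 = 359553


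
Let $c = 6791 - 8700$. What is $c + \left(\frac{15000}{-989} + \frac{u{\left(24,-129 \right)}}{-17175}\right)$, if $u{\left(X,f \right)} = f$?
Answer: $- \frac{10894638198}{5662025} \approx -1924.2$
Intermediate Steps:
$c = -1909$
$c + \left(\frac{15000}{-989} + \frac{u{\left(24,-129 \right)}}{-17175}\right) = -1909 + \left(\frac{15000}{-989} - \frac{129}{-17175}\right) = -1909 + \left(15000 \left(- \frac{1}{989}\right) - - \frac{43}{5725}\right) = -1909 + \left(- \frac{15000}{989} + \frac{43}{5725}\right) = -1909 - \frac{85832473}{5662025} = - \frac{10894638198}{5662025}$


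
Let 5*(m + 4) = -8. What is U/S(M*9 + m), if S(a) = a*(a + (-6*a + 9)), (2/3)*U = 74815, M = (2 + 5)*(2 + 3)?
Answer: -86325/366044 ≈ -0.23583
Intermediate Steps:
m = -28/5 (m = -4 + (1/5)*(-8) = -4 - 8/5 = -28/5 ≈ -5.6000)
M = 35 (M = 7*5 = 35)
U = 224445/2 (U = (3/2)*74815 = 224445/2 ≈ 1.1222e+5)
S(a) = a*(9 - 5*a) (S(a) = a*(a + (9 - 6*a)) = a*(9 - 5*a))
U/S(M*9 + m) = 224445/(2*(((35*9 - 28/5)*(9 - 5*(35*9 - 28/5))))) = 224445/(2*(((315 - 28/5)*(9 - 5*(315 - 28/5))))) = 224445/(2*((1547*(9 - 5*1547/5)/5))) = 224445/(2*((1547*(9 - 1547)/5))) = 224445/(2*(((1547/5)*(-1538)))) = 224445/(2*(-2379286/5)) = (224445/2)*(-5/2379286) = -86325/366044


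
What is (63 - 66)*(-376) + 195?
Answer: 1323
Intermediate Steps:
(63 - 66)*(-376) + 195 = -3*(-376) + 195 = 1128 + 195 = 1323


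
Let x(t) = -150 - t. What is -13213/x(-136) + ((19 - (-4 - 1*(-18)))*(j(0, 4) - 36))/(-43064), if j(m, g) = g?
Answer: 10160837/10766 ≈ 943.79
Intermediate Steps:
-13213/x(-136) + ((19 - (-4 - 1*(-18)))*(j(0, 4) - 36))/(-43064) = -13213/(-150 - 1*(-136)) + ((19 - (-4 - 1*(-18)))*(4 - 36))/(-43064) = -13213/(-150 + 136) + ((19 - (-4 + 18))*(-32))*(-1/43064) = -13213/(-14) + ((19 - 1*14)*(-32))*(-1/43064) = -13213*(-1/14) + ((19 - 14)*(-32))*(-1/43064) = 13213/14 + (5*(-32))*(-1/43064) = 13213/14 - 160*(-1/43064) = 13213/14 + 20/5383 = 10160837/10766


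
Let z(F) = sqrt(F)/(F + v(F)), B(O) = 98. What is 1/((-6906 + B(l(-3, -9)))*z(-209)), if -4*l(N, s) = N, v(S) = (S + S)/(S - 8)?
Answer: -215*I*sqrt(209)/1477336 ≈ -0.0021039*I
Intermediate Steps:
v(S) = 2*S/(-8 + S) (v(S) = (2*S)/(-8 + S) = 2*S/(-8 + S))
l(N, s) = -N/4
z(F) = sqrt(F)/(F + 2*F/(-8 + F))
1/((-6906 + B(l(-3, -9)))*z(-209)) = 1/((-6906 + 98)*(((-8 - 209)/(sqrt(-209)*(-6 - 209))))) = 1/((-6808)*((-I*sqrt(209)/209*(-217)/(-215)))) = -215*I*sqrt(209)/217/6808 = -215*I*sqrt(209)/1477336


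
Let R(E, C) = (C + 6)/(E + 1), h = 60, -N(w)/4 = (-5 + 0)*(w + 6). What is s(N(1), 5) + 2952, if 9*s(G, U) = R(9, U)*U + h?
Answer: 53267/18 ≈ 2959.3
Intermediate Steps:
N(w) = 120 + 20*w (N(w) = -4*(-5 + 0)*(w + 6) = -(-20)*(6 + w) = -4*(-30 - 5*w) = 120 + 20*w)
R(E, C) = (6 + C)/(1 + E)
s(G, U) = 20/3 + U*(⅗ + U/10)/9 (s(G, U) = (((6 + U)/(1 + 9))*U + 60)/9 = (((6 + U)/10)*U + 60)/9 = ((⅗ + U/10)*U + 60)/9 = (U*(⅗ + U/10) + 60)/9 = (60 + U*(⅗ + U/10))/9 = 20/3 + U*(⅗ + U/10)/9)
s(N(1), 5) + 2952 = (20/3 + (1/90)*5*(6 + 5)) + 2952 = (20/3 + (1/90)*5*11) + 2952 = (20/3 + 11/18) + 2952 = 131/18 + 2952 = 53267/18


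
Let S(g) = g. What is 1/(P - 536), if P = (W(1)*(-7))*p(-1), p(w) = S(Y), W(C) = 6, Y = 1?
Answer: -1/578 ≈ -0.0017301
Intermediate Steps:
p(w) = 1
P = -42 (P = (6*(-7))*1 = -42*1 = -42)
1/(P - 536) = 1/(-42 - 536) = 1/(-578) = -1/578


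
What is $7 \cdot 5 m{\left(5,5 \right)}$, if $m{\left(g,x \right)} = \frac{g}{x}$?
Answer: $35$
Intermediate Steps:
$7 \cdot 5 m{\left(5,5 \right)} = 7 \cdot 5 \cdot \frac{5}{5} = 35 \cdot 5 \cdot \frac{1}{5} = 35 \cdot 1 = 35$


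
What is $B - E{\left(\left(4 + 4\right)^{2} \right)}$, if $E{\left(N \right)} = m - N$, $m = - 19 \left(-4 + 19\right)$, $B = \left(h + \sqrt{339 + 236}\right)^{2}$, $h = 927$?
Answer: $860253 + 9270 \sqrt{23} \approx 9.0471 \cdot 10^{5}$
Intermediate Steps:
$B = \left(927 + 5 \sqrt{23}\right)^{2}$ ($B = \left(927 + \sqrt{339 + 236}\right)^{2} = \left(927 + \sqrt{575}\right)^{2} = \left(927 + 5 \sqrt{23}\right)^{2} \approx 9.0436 \cdot 10^{5}$)
$m = -285$ ($m = \left(-19\right) 15 = -285$)
$E{\left(N \right)} = -285 - N$
$B - E{\left(\left(4 + 4\right)^{2} \right)} = \left(859904 + 9270 \sqrt{23}\right) - \left(-285 - \left(4 + 4\right)^{2}\right) = \left(859904 + 9270 \sqrt{23}\right) - \left(-285 - 8^{2}\right) = \left(859904 + 9270 \sqrt{23}\right) - \left(-285 - 64\right) = \left(859904 + 9270 \sqrt{23}\right) - -349 = \left(859904 + 9270 \sqrt{23}\right) + 349 = 860253 + 9270 \sqrt{23}$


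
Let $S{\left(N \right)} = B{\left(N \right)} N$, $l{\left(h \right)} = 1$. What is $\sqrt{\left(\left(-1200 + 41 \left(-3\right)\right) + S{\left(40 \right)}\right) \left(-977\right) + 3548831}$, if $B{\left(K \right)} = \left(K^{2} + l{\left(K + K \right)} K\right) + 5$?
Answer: $3 i \sqrt{6605022} \approx 7710.1 i$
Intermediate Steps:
$B{\left(K \right)} = 5 + K + K^{2}$ ($B{\left(K \right)} = \left(K^{2} + 1 K\right) + 5 = \left(K^{2} + K\right) + 5 = \left(K + K^{2}\right) + 5 = 5 + K + K^{2}$)
$S{\left(N \right)} = N \left(5 + N + N^{2}\right)$ ($S{\left(N \right)} = \left(5 + N + N^{2}\right) N = N \left(5 + N + N^{2}\right)$)
$\sqrt{\left(\left(-1200 + 41 \left(-3\right)\right) + S{\left(40 \right)}\right) \left(-977\right) + 3548831} = \sqrt{\left(\left(-1200 + 41 \left(-3\right)\right) + 40 \left(5 + 40 + 40^{2}\right)\right) \left(-977\right) + 3548831} = \sqrt{\left(\left(-1200 - 123\right) + 40 \left(5 + 40 + 1600\right)\right) \left(-977\right) + 3548831} = \sqrt{\left(-1323 + 40 \cdot 1645\right) \left(-977\right) + 3548831} = \sqrt{\left(-1323 + 65800\right) \left(-977\right) + 3548831} = \sqrt{64477 \left(-977\right) + 3548831} = \sqrt{-62994029 + 3548831} = \sqrt{-59445198} = 3 i \sqrt{6605022}$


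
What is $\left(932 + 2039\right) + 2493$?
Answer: $5464$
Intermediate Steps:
$\left(932 + 2039\right) + 2493 = 2971 + 2493 = 5464$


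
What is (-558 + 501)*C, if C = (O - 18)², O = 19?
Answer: -57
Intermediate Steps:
C = 1 (C = (19 - 18)² = 1² = 1)
(-558 + 501)*C = (-558 + 501)*1 = -57*1 = -57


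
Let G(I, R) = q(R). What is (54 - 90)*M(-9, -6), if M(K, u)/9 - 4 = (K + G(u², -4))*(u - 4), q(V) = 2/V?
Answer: -32076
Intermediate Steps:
G(I, R) = 2/R
M(K, u) = 36 + 9*(-4 + u)*(-½ + K) (M(K, u) = 36 + 9*((K + 2/(-4))*(u - 4)) = 36 + 9*((K + 2*(-¼))*(-4 + u)) = 36 + 9*((K - ½)*(-4 + u)) = 36 + 9*((-½ + K)*(-4 + u)) = 36 + 9*((-4 + u)*(-½ + K)) = 36 + 9*(-4 + u)*(-½ + K))
(54 - 90)*M(-9, -6) = (54 - 90)*(54 - 36*(-9) - 9/2*(-6) + 9*(-9)*(-6)) = -36*(54 + 324 + 27 + 486) = -36*891 = -32076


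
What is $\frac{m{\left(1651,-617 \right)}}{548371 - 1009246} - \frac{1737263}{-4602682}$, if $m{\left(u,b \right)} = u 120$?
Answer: $- \frac{7414818181}{141417404450} \approx -0.052432$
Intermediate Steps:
$m{\left(u,b \right)} = 120 u$
$\frac{m{\left(1651,-617 \right)}}{548371 - 1009246} - \frac{1737263}{-4602682} = \frac{120 \cdot 1651}{548371 - 1009246} - \frac{1737263}{-4602682} = \frac{198120}{-460875} - - \frac{1737263}{4602682} = 198120 \left(- \frac{1}{460875}\right) + \frac{1737263}{4602682} = - \frac{13208}{30725} + \frac{1737263}{4602682} = - \frac{7414818181}{141417404450}$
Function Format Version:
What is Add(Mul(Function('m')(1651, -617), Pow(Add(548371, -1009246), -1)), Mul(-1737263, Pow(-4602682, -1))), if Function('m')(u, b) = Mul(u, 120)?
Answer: Rational(-7414818181, 141417404450) ≈ -0.052432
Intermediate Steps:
Function('m')(u, b) = Mul(120, u)
Add(Mul(Function('m')(1651, -617), Pow(Add(548371, -1009246), -1)), Mul(-1737263, Pow(-4602682, -1))) = Add(Mul(Mul(120, 1651), Pow(Add(548371, -1009246), -1)), Mul(-1737263, Pow(-4602682, -1))) = Add(Mul(198120, Pow(-460875, -1)), Mul(-1737263, Rational(-1, 4602682))) = Add(Mul(198120, Rational(-1, 460875)), Rational(1737263, 4602682)) = Add(Rational(-13208, 30725), Rational(1737263, 4602682)) = Rational(-7414818181, 141417404450)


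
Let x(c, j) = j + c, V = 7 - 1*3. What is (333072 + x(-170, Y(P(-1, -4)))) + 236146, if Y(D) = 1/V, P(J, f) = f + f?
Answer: 2276193/4 ≈ 5.6905e+5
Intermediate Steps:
P(J, f) = 2*f
V = 4 (V = 7 - 3 = 4)
Y(D) = 1/4
x(c, j) = c + j
(333072 + x(-170, Y(P(-1, -4)))) + 236146 = (333072 + (-170 + 1/4)) + 236146 = (333072 - 679/4) + 236146 = 1331609/4 + 236146 = 2276193/4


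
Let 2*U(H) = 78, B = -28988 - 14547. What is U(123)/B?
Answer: -39/43535 ≈ -0.00089583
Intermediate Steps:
B = -43535
U(H) = 39 (U(H) = (½)*78 = 39)
U(123)/B = 39/(-43535) = 39*(-1/43535) = -39/43535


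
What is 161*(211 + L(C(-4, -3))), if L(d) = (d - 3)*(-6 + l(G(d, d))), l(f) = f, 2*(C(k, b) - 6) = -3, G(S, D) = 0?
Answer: 32522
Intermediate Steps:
C(k, b) = 9/2 (C(k, b) = 6 + (1/2)*(-3) = 6 - 3/2 = 9/2)
L(d) = 18 - 6*d (L(d) = (d - 3)*(-6 + 0) = (-3 + d)*(-6) = 18 - 6*d)
161*(211 + L(C(-4, -3))) = 161*(211 + (18 - 6*9/2)) = 161*(211 + (18 - 27)) = 161*(211 - 9) = 161*202 = 32522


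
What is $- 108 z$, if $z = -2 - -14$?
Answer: $-1296$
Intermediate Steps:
$z = 12$ ($z = -2 + 14 = 12$)
$- 108 z = \left(-108\right) 12 = -1296$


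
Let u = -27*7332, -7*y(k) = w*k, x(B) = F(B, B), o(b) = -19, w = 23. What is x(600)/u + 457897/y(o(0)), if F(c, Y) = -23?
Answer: 634529862007/86510268 ≈ 7334.7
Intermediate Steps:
x(B) = -23
y(k) = -23*k/7
u = -197964
x(600)/u + 457897/y(o(0)) = -23/(-197964) + 457897/((-23/7*(-19))) = -23*(-1/197964) + 457897/(437/7) = 23/197964 + 457897*(7/437) = 23/197964 + 3205279/437 = 634529862007/86510268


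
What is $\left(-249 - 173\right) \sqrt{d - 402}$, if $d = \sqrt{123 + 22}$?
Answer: $- 422 i \sqrt{402 - \sqrt{145}} \approx - 8333.4 i$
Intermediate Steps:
$d = \sqrt{145} \approx 12.042$
$\left(-249 - 173\right) \sqrt{d - 402} = \left(-249 - 173\right) \sqrt{\sqrt{145} - 402} = - 422 \sqrt{-402 + \sqrt{145}}$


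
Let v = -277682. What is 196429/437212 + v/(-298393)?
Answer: 180018941181/130461000316 ≈ 1.3799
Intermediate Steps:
196429/437212 + v/(-298393) = 196429/437212 - 277682/(-298393) = 196429*(1/437212) - 277682*(-1/298393) = 196429/437212 + 277682/298393 = 180018941181/130461000316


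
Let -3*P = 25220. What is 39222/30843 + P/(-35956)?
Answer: 139129421/92415909 ≈ 1.5055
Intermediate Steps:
P = -25220/3 (P = -⅓*25220 = -25220/3 ≈ -8406.7)
39222/30843 + P/(-35956) = 39222/30843 - 25220/3/(-35956) = 39222*(1/30843) - 25220/3*(-1/35956) = 4358/3427 + 6305/26967 = 139129421/92415909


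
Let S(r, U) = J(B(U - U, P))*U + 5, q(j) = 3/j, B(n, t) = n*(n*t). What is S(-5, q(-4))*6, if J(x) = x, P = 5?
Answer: 30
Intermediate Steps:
B(n, t) = t*n²
S(r, U) = 5 (S(r, U) = (5*(U - U)²)*U + 5 = (5*0²)*U + 5 = (5*0)*U + 5 = 0*U + 5 = 0 + 5 = 5)
S(-5, q(-4))*6 = 5*6 = 30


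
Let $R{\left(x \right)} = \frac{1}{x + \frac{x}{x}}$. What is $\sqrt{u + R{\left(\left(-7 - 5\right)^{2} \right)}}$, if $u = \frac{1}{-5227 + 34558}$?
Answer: $\frac{2 \sqrt{3482257795}}{1417665} \approx 0.083251$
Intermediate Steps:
$u = \frac{1}{29331} \approx 3.4094 \cdot 10^{-5}$
$R{\left(x \right)} = \frac{1}{1 + x}$ ($R{\left(x \right)} = \frac{1}{x + 1} = \frac{1}{1 + x}$)
$\sqrt{u + R{\left(\left(-7 - 5\right)^{2} \right)}} = \sqrt{\frac{1}{29331} + \frac{1}{1 + \left(-7 - 5\right)^{2}}} = \sqrt{\frac{1}{29331} + \frac{1}{1 + \left(-12\right)^{2}}} = \sqrt{\frac{1}{29331} + \frac{1}{1 + 144}} = \sqrt{\frac{1}{29331} + \frac{1}{145}} = \sqrt{\frac{29476}{4252995}} = \frac{2 \sqrt{3482257795}}{1417665}$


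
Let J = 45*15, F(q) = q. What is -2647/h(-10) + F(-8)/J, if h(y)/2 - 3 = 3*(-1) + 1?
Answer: -1786741/1350 ≈ -1323.5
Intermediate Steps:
J = 675
h(y) = 2 (h(y) = 6 + 2*(3*(-1) + 1) = 6 + 2*(-3 + 1) = 6 + 2*(-2) = 6 - 4 = 2)
-2647/h(-10) + F(-8)/J = -2647/2 - 8/675 = -1786741/1350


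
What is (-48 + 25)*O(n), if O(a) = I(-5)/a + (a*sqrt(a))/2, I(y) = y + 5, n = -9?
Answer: 621*I/2 ≈ 310.5*I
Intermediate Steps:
I(y) = 5 + y
O(a) = a**(3/2)/2 (O(a) = (5 - 5)/a + (a*sqrt(a))/2 = 0/a + a**(3/2)*(1/2) = 0 + a**(3/2)/2 = a**(3/2)/2)
(-48 + 25)*O(n) = (-48 + 25)*((-9)**(3/2)/2) = -23*(-27*I)/2 = -(-621)*I/2 = 621*I/2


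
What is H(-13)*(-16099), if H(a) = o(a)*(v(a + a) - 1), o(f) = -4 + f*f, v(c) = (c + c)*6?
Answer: 831432855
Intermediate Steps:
v(c) = 12*c (v(c) = (2*c)*6 = 12*c)
o(f) = -4 + f²
H(a) = (-1 + 24*a)*(-4 + a²) (H(a) = (-4 + a²)*(12*(a + a) - 1) = (-4 + a²)*(12*(2*a) - 1) = (-4 + a²)*(24*a - 1) = (-4 + a²)*(-1 + 24*a) = (-1 + 24*a)*(-4 + a²))
H(-13)*(-16099) = ((-1 + 24*(-13))*(-4 + (-13)²))*(-16099) = ((-1 - 312)*(-4 + 169))*(-16099) = -313*165*(-16099) = -51645*(-16099) = 831432855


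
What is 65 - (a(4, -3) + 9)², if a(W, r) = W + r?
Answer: -35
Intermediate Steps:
65 - (a(4, -3) + 9)² = 65 - ((4 - 3) + 9)² = 65 - (1 + 9)² = 65 - 1*10² = 65 - 1*100 = 65 - 100 = -35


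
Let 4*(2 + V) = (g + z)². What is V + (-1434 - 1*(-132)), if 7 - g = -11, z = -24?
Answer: -1295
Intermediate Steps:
g = 18 (g = 7 - 1*(-11) = 7 + 11 = 18)
V = 7 (V = -2 + (18 - 24)²/4 = -2 + (¼)*(-6)² = -2 + (¼)*36 = -2 + 9 = 7)
V + (-1434 - 1*(-132)) = 7 + (-1434 - 1*(-132)) = 7 + (-1434 + 132) = 7 - 1302 = -1295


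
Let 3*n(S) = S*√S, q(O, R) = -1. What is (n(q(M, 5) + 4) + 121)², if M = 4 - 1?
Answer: (121 + √3)² ≈ 15063.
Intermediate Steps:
M = 3
n(S) = S^(3/2)/3 (n(S) = (S*√S)/3 = S^(3/2)/3)
(n(q(M, 5) + 4) + 121)² = ((-1 + 4)^(3/2)/3 + 121)² = (3^(3/2)/3 + 121)² = ((3*√3)/3 + 121)² = (√3 + 121)² = (121 + √3)²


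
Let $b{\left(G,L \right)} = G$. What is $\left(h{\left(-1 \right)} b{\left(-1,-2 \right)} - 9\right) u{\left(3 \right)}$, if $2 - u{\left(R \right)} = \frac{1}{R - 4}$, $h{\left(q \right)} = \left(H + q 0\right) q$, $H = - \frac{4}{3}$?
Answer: $-31$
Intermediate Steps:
$H = - \frac{4}{3}$ ($H = \left(-4\right) \frac{1}{3} = - \frac{4}{3} \approx -1.3333$)
$h{\left(q \right)} = - \frac{4 q}{3}$ ($h{\left(q \right)} = \left(- \frac{4}{3} + q 0\right) q = \left(- \frac{4}{3} + 0\right) q = - \frac{4 q}{3}$)
$u{\left(R \right)} = 2 - \frac{1}{-4 + R}$ ($u{\left(R \right)} = 2 - \frac{1}{R - 4} = 2 - \frac{1}{-4 + R}$)
$\left(h{\left(-1 \right)} b{\left(-1,-2 \right)} - 9\right) u{\left(3 \right)} = \left(\left(- \frac{4}{3}\right) \left(-1\right) \left(-1\right) - 9\right) \frac{-9 + 2 \cdot 3}{-4 + 3} = \left(\frac{4}{3} \left(-1\right) - 9\right) \frac{-9 + 6}{-1} = \left(- \frac{4}{3} - 9\right) \left(\left(-1\right) \left(-3\right)\right) = \left(- \frac{31}{3}\right) 3 = -31$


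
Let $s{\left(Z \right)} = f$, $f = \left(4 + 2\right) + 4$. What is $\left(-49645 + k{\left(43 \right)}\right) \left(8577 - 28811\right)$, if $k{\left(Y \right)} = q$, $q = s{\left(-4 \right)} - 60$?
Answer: $1005528630$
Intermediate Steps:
$f = 10$ ($f = 6 + 4 = 10$)
$s{\left(Z \right)} = 10$
$q = -50$ ($q = 10 - 60 = -50$)
$k{\left(Y \right)} = -50$
$\left(-49645 + k{\left(43 \right)}\right) \left(8577 - 28811\right) = \left(-49645 - 50\right) \left(8577 - 28811\right) = \left(-49695\right) \left(-20234\right) = 1005528630$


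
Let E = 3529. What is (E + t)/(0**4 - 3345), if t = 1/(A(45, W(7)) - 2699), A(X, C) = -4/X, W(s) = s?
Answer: -428628766/406280355 ≈ -1.0550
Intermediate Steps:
t = -45/121459 (t = 1/(-4/45 - 2699) = 1/(-121459/45) = -45/121459 ≈ -0.00037050)
(E + t)/(0**4 - 3345) = (3529 - 45/121459)/(0**4 - 3345) = 428628766/(121459*(0 - 3345)) = (428628766/121459)/(-3345) = (428628766/121459)*(-1/3345) = -428628766/406280355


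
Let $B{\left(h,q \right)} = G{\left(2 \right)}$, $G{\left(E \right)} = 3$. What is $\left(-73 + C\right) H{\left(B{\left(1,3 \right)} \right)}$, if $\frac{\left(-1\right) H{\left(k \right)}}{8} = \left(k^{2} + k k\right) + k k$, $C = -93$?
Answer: $35856$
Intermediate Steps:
$B{\left(h,q \right)} = 3$
$H{\left(k \right)} = - 24 k^{2}$ ($H{\left(k \right)} = - 8 \left(\left(k^{2} + k k\right) + k k\right) = - 8 \left(\left(k^{2} + k^{2}\right) + k^{2}\right) = - 8 \left(2 k^{2} + k^{2}\right) = - 8 \cdot 3 k^{2} = - 24 k^{2}$)
$\left(-73 + C\right) H{\left(B{\left(1,3 \right)} \right)} = \left(-73 - 93\right) \left(- 24 \cdot 3^{2}\right) = - 166 \left(\left(-24\right) 9\right) = \left(-166\right) \left(-216\right) = 35856$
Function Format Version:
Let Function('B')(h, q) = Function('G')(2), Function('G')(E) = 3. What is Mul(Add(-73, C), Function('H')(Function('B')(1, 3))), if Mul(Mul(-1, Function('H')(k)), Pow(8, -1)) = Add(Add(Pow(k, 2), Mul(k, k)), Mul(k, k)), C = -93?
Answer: 35856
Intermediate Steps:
Function('B')(h, q) = 3
Function('H')(k) = Mul(-24, Pow(k, 2)) (Function('H')(k) = Mul(-8, Add(Add(Pow(k, 2), Mul(k, k)), Mul(k, k))) = Mul(-8, Add(Add(Pow(k, 2), Pow(k, 2)), Pow(k, 2))) = Mul(-8, Add(Mul(2, Pow(k, 2)), Pow(k, 2))) = Mul(-8, Mul(3, Pow(k, 2))) = Mul(-24, Pow(k, 2)))
Mul(Add(-73, C), Function('H')(Function('B')(1, 3))) = Mul(Add(-73, -93), Mul(-24, Pow(3, 2))) = Mul(-166, Mul(-24, 9)) = Mul(-166, -216) = 35856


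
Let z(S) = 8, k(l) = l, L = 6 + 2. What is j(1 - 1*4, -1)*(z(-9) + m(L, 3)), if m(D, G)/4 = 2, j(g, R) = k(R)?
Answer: -16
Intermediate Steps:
L = 8
j(g, R) = R
m(D, G) = 8 (m(D, G) = 4*2 = 8)
j(1 - 1*4, -1)*(z(-9) + m(L, 3)) = -(8 + 8) = -1*16 = -16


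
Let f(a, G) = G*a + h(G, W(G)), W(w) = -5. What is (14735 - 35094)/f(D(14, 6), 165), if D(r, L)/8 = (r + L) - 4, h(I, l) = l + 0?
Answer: -20359/21115 ≈ -0.96420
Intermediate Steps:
h(I, l) = l
D(r, L) = -32 + 8*L + 8*r (D(r, L) = 8*((r + L) - 4) = 8*((L + r) - 4) = 8*(-4 + L + r) = -32 + 8*L + 8*r)
f(a, G) = -5 + G*a (f(a, G) = G*a - 5 = -5 + G*a)
(14735 - 35094)/f(D(14, 6), 165) = (14735 - 35094)/(-5 + 165*(-32 + 8*6 + 8*14)) = -20359/(-5 + 165*(-32 + 48 + 112)) = -20359/(-5 + 165*128) = -20359/(-5 + 21120) = -20359/21115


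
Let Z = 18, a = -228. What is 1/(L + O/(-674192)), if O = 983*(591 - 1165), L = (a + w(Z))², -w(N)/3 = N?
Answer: 337096/26807504425 ≈ 1.2575e-5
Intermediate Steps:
w(N) = -3*N
L = 79524 (L = (-228 - 3*18)² = (-228 - 54)² = (-282)² = 79524)
O = -564242 (O = 983*(-574) = -564242)
1/(L + O/(-674192)) = 1/(79524 - 564242/(-674192)) = 1/(79524 - 564242*(-1/674192)) = 1/(79524 + 282121/337096) = 1/(26807504425/337096) = 337096/26807504425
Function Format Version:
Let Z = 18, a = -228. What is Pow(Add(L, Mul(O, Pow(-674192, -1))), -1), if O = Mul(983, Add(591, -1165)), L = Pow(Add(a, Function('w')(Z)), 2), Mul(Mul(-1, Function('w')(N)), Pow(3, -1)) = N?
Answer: Rational(337096, 26807504425) ≈ 1.2575e-5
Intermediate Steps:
Function('w')(N) = Mul(-3, N)
L = 79524 (L = Pow(Add(-228, Mul(-3, 18)), 2) = Pow(Add(-228, -54), 2) = Pow(-282, 2) = 79524)
O = -564242 (O = Mul(983, -574) = -564242)
Pow(Add(L, Mul(O, Pow(-674192, -1))), -1) = Pow(Add(79524, Mul(-564242, Pow(-674192, -1))), -1) = Pow(Add(79524, Mul(-564242, Rational(-1, 674192))), -1) = Pow(Add(79524, Rational(282121, 337096)), -1) = Pow(Rational(26807504425, 337096), -1) = Rational(337096, 26807504425)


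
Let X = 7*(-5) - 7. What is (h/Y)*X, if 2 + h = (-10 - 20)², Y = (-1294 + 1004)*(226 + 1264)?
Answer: 9429/108025 ≈ 0.087285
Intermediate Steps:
Y = -432100 (Y = -290*1490 = -432100)
h = 898 (h = -2 + (-10 - 20)² = -2 + (-30)² = -2 + 900 = 898)
X = -42 (X = -35 - 7 = -42)
(h/Y)*X = (898/(-432100))*(-42) = (898*(-1/432100))*(-42) = -449/216050*(-42) = 9429/108025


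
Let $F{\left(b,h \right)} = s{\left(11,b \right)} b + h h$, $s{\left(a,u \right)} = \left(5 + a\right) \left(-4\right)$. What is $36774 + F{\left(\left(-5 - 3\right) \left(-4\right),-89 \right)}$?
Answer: $42647$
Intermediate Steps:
$s{\left(a,u \right)} = -20 - 4 a$
$F{\left(b,h \right)} = h^{2} - 64 b$ ($F{\left(b,h \right)} = \left(-20 - 44\right) b + h h = \left(-20 - 44\right) b + h^{2} = - 64 b + h^{2} = h^{2} - 64 b$)
$36774 + F{\left(\left(-5 - 3\right) \left(-4\right),-89 \right)} = 36774 + \left(\left(-89\right)^{2} - 64 \left(-5 - 3\right) \left(-4\right)\right) = 36774 + \left(7921 - 64 \left(\left(-8\right) \left(-4\right)\right)\right) = 36774 + \left(7921 - 2048\right) = 36774 + 5873 = 42647$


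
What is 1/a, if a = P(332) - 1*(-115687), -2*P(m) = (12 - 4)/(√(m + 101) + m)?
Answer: 12701390089/1469385561593823 - 4*√433/1469385561593823 ≈ 8.6440e-6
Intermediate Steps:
P(m) = -4/(m + √(101 + m)) (P(m) = -(12 - 4)/(2*(√(m + 101) + m)) = -4/(√(101 + m) + m) = -4/(m + √(101 + m)))
a = 115687 - 4/(332 + √433) (a = -4/(332 + √(101 + 332)) - 1*(-115687) = -4/(332 + √433) + 115687 = 115687 - 4/(332 + √433) ≈ 1.1569e+5)
1/a = 1/(12701390089/109791 + 4*√433/109791)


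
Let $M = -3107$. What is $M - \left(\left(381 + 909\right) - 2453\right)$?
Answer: $-1944$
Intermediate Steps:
$M - \left(\left(381 + 909\right) - 2453\right) = -3107 - \left(\left(381 + 909\right) - 2453\right) = -3107 - \left(1290 - 2453\right) = -3107 - -1163 = -3107 + 1163 = -1944$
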